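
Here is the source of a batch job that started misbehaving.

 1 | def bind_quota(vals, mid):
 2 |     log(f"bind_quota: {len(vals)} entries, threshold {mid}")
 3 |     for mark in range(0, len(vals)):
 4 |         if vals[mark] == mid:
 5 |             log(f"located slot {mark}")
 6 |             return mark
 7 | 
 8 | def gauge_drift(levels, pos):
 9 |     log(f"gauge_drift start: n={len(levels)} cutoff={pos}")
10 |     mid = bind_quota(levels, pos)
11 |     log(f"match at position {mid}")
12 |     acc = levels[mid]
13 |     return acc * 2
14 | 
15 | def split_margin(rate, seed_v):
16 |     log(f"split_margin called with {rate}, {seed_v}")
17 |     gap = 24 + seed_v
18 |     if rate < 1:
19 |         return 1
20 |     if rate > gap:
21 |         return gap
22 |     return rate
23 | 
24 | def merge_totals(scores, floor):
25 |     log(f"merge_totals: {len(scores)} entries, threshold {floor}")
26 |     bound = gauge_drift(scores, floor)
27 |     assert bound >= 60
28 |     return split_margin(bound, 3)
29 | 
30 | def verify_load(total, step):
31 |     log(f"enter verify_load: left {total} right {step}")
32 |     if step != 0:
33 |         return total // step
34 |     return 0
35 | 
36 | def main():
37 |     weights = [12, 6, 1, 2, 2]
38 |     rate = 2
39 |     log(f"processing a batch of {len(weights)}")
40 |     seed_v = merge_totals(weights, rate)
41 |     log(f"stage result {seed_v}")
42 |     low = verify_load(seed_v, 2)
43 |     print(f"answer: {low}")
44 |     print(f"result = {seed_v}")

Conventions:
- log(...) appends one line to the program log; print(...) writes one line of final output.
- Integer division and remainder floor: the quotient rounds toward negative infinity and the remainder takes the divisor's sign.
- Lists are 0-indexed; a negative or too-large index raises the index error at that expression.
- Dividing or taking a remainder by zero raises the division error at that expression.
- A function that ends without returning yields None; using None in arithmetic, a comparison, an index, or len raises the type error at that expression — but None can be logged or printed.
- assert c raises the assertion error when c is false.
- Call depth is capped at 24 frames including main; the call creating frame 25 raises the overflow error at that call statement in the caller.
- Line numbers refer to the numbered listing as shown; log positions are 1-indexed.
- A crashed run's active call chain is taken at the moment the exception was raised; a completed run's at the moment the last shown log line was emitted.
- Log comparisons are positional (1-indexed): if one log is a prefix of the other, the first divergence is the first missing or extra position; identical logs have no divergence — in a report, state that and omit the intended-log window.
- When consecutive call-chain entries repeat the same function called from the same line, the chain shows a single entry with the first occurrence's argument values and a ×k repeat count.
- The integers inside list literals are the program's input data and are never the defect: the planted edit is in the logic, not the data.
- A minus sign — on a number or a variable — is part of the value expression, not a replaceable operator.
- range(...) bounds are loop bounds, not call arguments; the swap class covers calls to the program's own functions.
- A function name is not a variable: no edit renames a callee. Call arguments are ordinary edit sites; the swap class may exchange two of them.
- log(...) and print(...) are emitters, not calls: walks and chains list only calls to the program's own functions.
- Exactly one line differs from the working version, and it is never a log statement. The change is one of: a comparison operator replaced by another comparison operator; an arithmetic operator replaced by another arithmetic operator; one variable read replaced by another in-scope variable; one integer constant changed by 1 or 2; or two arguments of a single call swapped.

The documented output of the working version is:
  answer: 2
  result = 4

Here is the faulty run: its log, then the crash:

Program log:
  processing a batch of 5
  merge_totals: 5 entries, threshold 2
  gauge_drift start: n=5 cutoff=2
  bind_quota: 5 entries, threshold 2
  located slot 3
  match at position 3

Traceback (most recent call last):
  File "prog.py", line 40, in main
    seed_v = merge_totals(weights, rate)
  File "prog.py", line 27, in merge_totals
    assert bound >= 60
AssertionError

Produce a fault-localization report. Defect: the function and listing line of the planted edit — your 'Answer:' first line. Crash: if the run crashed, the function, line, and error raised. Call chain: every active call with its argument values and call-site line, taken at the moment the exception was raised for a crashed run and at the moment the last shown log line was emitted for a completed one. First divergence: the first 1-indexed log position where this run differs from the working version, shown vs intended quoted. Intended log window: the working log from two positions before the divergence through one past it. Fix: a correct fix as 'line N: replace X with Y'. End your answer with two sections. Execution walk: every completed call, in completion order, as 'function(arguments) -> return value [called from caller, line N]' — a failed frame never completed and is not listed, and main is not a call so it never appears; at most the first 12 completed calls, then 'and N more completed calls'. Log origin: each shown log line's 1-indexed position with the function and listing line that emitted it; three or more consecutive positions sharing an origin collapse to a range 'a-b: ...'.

Answer: the defect is in merge_totals at line 27.
Key observation: The faulty run's log stops after 6 lines; the working version's next line would be 'split_margin called with 4, 3'.
Crash: merge_totals, line 27, AssertionError.
Call chain: main -> merge_totals([12, 6, 1, 2, 2], 2) (called at line 40).
First divergence: position 7 — the faulty run's log ends after 6 lines; the working version continues with 'split_margin called with 4, 3'.
Intended log window:
  5: located slot 3
  6: match at position 3
  7: split_margin called with 4, 3
  8: stage result 4
Execution walk:
  bind_quota([12, 6, 1, 2, 2], 2) -> 3  [called from gauge_drift, line 10]
  gauge_drift([12, 6, 1, 2, 2], 2) -> 4  [called from merge_totals, line 26]
Log line origins:
  1 — main, line 39
  2 — merge_totals, line 25
  3 — gauge_drift, line 9
  4 — bind_quota, line 2
  5 — bind_quota, line 5
  6 — gauge_drift, line 11
A correct fix: line 27: replace `>=` with `<=`.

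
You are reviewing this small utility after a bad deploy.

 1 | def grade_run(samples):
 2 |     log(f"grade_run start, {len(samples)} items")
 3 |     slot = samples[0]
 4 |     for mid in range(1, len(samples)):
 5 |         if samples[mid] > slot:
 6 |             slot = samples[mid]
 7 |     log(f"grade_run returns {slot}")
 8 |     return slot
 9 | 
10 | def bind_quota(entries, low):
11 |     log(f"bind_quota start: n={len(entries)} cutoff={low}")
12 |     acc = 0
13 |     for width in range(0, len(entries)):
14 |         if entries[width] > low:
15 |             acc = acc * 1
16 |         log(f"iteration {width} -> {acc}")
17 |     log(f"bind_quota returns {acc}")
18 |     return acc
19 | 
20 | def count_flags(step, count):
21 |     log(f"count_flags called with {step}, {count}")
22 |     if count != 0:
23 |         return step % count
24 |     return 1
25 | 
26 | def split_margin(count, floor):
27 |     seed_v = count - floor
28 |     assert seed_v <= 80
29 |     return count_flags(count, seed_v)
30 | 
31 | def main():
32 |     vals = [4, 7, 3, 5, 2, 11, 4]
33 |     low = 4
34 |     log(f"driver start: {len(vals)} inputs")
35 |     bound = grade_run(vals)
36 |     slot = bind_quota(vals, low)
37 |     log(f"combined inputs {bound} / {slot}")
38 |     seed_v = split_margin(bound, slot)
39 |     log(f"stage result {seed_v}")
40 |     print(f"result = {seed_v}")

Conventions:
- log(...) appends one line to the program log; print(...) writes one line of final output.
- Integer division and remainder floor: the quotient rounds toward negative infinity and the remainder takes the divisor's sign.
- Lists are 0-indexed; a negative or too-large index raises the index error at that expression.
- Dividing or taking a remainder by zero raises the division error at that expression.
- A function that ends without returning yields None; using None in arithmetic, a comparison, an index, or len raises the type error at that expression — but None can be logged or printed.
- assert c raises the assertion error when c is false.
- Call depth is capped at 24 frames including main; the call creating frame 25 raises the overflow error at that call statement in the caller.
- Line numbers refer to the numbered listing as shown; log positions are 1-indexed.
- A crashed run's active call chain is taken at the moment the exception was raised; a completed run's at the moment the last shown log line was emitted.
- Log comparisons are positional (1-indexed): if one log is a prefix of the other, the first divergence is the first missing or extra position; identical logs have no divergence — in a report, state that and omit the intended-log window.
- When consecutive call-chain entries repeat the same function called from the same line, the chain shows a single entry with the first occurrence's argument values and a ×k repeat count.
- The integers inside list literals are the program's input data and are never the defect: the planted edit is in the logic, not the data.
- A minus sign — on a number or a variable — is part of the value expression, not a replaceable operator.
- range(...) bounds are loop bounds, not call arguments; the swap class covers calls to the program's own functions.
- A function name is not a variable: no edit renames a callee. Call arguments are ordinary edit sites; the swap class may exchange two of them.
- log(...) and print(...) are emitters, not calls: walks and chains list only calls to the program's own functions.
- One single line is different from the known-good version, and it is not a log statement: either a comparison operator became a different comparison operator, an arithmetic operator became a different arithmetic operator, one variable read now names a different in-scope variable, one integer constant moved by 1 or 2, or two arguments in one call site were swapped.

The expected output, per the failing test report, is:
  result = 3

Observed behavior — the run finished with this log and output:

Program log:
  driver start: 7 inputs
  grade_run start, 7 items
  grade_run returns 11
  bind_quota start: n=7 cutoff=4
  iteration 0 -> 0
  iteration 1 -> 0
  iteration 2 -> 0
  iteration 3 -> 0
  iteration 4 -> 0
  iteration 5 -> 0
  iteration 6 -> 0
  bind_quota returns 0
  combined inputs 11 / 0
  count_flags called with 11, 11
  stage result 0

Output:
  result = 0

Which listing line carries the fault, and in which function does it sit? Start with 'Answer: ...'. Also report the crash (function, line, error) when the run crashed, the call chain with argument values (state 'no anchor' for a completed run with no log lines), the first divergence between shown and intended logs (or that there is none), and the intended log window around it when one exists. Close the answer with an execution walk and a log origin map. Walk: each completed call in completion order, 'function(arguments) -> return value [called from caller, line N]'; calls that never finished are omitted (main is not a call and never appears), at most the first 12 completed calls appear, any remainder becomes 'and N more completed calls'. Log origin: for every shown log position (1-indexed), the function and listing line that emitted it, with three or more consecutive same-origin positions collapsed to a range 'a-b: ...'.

Answer: the defect is in bind_quota at line 15.
The tell: At log position 6 the runs split — shown 'iteration 1 -> 0', but the working version logs 'iteration 1 -> 1'.
Call chain: main.
First divergence: position 6 — the shown line 'iteration 1 -> 0' should read 'iteration 1 -> 1'.
Intended log window:
  4: bind_quota start: n=7 cutoff=4
  5: iteration 0 -> 0
  6: iteration 1 -> 1
  7: iteration 2 -> 1
Execution walk:
  grade_run([4, 7, 3, 5, 2, 11, 4]) -> 11  [called from main, line 35]
  bind_quota([4, 7, 3, 5, 2, 11, 4], 4) -> 0  [called from main, line 36]
  count_flags(11, 11) -> 0  [called from split_margin, line 29]
  split_margin(11, 0) -> 0  [called from main, line 38]
Origin of each log line:
  1: emitted by main (line 34)
  2: emitted by grade_run (line 2)
  3: emitted by grade_run (line 7)
  4: emitted by bind_quota (line 11)
  5-11: emitted by bind_quota (line 16)
  12: emitted by bind_quota (line 17)
  13: emitted by main (line 37)
  14: emitted by count_flags (line 21)
  15: emitted by main (line 39)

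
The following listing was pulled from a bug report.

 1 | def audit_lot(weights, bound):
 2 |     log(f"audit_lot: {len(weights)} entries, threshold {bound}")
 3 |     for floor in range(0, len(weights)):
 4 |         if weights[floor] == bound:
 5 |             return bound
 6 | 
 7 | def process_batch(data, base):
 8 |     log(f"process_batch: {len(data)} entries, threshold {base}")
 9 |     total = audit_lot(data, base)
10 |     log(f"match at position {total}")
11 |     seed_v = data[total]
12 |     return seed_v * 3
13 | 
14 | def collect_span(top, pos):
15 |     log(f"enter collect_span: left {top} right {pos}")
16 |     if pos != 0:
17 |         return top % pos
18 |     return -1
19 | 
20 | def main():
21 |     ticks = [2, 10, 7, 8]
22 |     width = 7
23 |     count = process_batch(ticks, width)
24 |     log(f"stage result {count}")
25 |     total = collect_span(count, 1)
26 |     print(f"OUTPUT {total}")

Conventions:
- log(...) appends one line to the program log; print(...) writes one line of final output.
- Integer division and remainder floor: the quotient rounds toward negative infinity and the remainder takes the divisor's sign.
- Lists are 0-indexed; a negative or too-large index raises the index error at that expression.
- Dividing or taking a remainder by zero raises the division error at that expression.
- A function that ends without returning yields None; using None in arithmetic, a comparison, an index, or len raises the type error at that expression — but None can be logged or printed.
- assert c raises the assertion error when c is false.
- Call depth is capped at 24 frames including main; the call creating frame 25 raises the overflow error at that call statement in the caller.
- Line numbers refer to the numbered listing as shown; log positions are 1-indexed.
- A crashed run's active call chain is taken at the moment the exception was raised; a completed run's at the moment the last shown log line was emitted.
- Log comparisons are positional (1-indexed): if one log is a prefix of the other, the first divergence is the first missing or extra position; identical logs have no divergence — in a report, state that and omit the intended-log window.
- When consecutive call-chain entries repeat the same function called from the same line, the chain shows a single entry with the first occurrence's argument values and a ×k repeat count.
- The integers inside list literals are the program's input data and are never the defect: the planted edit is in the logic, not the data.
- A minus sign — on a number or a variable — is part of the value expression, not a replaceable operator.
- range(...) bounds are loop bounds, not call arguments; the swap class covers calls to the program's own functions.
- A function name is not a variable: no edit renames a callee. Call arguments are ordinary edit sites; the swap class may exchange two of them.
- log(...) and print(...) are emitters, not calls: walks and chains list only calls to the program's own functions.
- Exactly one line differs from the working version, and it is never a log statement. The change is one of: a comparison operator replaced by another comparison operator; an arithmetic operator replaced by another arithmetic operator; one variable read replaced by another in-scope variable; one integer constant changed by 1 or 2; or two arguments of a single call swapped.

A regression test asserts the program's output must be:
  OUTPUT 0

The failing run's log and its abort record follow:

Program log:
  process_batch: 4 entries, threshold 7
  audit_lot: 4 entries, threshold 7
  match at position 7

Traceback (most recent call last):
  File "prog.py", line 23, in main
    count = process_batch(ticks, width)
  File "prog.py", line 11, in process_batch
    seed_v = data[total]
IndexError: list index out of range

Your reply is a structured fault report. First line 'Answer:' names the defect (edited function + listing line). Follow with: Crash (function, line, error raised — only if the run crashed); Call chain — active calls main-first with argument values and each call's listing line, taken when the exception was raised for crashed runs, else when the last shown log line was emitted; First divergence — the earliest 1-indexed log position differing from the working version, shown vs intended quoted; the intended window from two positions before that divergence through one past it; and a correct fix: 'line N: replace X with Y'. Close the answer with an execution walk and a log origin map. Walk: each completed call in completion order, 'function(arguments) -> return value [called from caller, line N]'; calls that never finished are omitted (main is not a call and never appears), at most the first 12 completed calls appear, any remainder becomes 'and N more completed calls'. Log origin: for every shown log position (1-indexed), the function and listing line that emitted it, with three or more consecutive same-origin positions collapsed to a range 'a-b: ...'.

Answer: the defect is in audit_lot at line 5.
Key fact: The earliest visible damage is log position 3 — 'match at position 7' rather than the intended 'match at position 2'.
Crash: process_batch, line 11, IndexError.
Call chain: main -> process_batch([2, 10, 7, 8], 7) (called at line 23).
First divergence: position 3 — the shown line 'match at position 7' should read 'match at position 2'.
Intended log window:
  1: process_batch: 4 entries, threshold 7
  2: audit_lot: 4 entries, threshold 7
  3: match at position 2
  4: stage result 21
Execution walk:
  audit_lot([2, 10, 7, 8], 7) -> 7  [called from process_batch, line 9]
Origin of each log line:
  1 — process_batch, line 8
  2 — audit_lot, line 2
  3 — process_batch, line 10
A correct fix: line 5: replace `bound` with `floor`.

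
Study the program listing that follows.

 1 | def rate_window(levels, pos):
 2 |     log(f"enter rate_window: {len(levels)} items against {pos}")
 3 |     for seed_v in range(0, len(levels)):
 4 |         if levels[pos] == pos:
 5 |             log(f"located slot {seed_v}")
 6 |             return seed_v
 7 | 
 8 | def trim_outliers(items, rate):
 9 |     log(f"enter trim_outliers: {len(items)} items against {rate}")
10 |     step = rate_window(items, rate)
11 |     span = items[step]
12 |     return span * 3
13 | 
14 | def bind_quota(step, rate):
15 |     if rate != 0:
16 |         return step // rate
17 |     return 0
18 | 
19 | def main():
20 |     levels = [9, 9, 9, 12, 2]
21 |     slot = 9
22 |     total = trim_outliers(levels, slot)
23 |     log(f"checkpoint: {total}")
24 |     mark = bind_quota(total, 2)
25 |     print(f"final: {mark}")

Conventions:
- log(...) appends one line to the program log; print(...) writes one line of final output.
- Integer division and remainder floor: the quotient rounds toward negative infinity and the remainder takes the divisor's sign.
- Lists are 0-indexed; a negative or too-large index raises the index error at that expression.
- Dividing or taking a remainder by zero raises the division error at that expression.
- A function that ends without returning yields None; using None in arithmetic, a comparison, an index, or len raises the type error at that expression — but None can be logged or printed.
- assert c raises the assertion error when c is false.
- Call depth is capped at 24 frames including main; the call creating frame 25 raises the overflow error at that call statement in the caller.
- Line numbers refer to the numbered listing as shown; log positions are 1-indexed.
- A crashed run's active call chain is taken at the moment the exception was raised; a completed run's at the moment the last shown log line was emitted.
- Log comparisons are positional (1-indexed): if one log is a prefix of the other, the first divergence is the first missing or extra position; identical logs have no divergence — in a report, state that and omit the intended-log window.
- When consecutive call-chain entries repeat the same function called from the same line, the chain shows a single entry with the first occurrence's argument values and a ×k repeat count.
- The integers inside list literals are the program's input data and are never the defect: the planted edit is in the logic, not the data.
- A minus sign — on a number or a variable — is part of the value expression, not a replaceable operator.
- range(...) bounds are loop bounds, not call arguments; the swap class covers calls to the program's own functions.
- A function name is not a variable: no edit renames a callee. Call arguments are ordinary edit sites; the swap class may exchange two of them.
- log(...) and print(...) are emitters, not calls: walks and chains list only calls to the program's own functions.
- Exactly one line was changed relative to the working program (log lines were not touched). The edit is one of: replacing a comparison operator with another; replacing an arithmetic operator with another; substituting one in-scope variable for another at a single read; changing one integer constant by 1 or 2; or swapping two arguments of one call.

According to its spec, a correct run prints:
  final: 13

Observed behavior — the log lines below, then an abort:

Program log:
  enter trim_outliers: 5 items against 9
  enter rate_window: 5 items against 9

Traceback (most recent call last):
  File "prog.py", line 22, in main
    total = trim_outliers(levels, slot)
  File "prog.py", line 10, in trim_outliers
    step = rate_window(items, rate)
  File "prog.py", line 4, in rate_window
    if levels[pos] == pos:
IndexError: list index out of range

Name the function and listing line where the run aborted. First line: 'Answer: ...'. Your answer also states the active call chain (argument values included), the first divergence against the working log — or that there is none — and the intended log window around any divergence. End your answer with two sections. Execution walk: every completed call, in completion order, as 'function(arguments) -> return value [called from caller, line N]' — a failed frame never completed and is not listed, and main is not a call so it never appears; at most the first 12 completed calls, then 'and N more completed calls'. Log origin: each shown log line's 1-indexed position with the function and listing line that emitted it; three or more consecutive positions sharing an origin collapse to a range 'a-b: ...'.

Answer: the error was raised in rate_window, line 4.
Core observation: The shown log is a 2-line prefix of the intended one, whose next entry is 'located slot 0'.
Call chain: main -> trim_outliers([9, 9, 9, 12, 2], 9) (called at line 22) -> rate_window([9, 9, 9, 12, 2], 9) (called at line 10).
First divergence: position 3 — the faulty run's log ends after 2 lines; the working version continues with 'located slot 0'.
Intended log window:
  1: enter trim_outliers: 5 items against 9
  2: enter rate_window: 5 items against 9
  3: located slot 0
  4: checkpoint: 27
Execution walk:
  (no call completed)
Origin of each log line:
  1 — trim_outliers, line 9
  2 — rate_window, line 2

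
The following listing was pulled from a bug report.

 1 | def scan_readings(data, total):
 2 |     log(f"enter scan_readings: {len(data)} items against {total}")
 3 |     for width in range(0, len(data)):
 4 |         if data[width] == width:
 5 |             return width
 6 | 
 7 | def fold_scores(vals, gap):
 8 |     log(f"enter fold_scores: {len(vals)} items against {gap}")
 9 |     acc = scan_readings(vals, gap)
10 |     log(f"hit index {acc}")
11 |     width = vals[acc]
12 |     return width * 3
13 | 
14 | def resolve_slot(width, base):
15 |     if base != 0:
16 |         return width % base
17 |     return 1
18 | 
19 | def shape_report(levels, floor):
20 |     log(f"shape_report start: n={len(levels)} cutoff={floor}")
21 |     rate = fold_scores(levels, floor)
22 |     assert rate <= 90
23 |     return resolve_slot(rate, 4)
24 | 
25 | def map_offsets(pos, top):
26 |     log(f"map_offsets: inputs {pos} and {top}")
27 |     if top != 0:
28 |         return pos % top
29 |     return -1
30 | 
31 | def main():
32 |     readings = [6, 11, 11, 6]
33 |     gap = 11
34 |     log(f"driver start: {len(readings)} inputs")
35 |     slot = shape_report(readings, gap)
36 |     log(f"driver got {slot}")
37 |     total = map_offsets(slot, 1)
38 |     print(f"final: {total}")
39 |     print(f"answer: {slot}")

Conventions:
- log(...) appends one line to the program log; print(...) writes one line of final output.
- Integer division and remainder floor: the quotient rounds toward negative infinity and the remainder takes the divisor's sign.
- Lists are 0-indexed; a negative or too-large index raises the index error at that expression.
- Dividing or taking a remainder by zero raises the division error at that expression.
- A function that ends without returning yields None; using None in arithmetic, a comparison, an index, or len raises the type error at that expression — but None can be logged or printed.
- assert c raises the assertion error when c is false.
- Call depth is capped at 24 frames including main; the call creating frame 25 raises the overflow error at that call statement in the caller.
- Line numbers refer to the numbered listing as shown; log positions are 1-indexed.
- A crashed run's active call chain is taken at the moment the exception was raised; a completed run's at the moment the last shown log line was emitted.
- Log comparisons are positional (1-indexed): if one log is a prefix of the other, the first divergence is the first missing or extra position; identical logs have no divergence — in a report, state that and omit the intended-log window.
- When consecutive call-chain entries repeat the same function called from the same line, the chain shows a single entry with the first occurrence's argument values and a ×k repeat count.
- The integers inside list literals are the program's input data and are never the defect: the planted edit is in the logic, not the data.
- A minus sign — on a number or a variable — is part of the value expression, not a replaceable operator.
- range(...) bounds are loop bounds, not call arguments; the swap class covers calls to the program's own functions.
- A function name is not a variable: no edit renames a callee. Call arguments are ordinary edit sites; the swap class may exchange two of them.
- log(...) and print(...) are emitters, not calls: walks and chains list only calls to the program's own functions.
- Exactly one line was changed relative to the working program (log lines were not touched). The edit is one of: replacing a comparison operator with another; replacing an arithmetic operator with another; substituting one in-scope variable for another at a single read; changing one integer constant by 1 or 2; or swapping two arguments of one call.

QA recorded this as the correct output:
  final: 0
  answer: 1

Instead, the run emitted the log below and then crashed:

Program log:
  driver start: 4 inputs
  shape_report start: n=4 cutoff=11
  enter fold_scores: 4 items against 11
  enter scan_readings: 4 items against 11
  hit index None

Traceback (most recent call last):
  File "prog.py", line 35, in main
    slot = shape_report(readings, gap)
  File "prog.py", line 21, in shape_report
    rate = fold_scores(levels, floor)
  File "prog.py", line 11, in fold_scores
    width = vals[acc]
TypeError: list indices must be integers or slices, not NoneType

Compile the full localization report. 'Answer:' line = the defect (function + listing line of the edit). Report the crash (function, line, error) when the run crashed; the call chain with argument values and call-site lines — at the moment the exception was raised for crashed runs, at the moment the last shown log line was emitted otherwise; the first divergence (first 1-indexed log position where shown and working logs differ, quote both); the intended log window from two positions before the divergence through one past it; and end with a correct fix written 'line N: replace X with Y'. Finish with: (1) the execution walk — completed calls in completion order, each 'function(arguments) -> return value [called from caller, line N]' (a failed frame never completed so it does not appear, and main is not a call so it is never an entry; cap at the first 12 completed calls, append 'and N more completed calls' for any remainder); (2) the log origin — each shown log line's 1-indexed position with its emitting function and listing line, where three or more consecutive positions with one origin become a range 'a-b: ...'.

Answer: the defect is in scan_readings at line 4.
Key observation: The earliest visible damage is log position 5 — 'hit index None' rather than the intended 'hit index 1'.
Crash: fold_scores, line 11, TypeError.
Call chain: main -> shape_report([6, 11, 11, 6], 11) (called at line 35) -> fold_scores([6, 11, 11, 6], 11) (called at line 21).
First divergence: position 5 — shown 'hit index None', intended 'hit index 1'.
Intended log window:
  3: enter fold_scores: 4 items against 11
  4: enter scan_readings: 4 items against 11
  5: hit index 1
  6: driver got 1
Execution walk:
  scan_readings([6, 11, 11, 6], 11) -> None  [called from fold_scores, line 9]
Log origin:
  1: from main, line 34
  2: from shape_report, line 20
  3: from fold_scores, line 8
  4: from scan_readings, line 2
  5: from fold_scores, line 10
A correct fix: line 4: replace `data[width] == width` with `data[width] == total`.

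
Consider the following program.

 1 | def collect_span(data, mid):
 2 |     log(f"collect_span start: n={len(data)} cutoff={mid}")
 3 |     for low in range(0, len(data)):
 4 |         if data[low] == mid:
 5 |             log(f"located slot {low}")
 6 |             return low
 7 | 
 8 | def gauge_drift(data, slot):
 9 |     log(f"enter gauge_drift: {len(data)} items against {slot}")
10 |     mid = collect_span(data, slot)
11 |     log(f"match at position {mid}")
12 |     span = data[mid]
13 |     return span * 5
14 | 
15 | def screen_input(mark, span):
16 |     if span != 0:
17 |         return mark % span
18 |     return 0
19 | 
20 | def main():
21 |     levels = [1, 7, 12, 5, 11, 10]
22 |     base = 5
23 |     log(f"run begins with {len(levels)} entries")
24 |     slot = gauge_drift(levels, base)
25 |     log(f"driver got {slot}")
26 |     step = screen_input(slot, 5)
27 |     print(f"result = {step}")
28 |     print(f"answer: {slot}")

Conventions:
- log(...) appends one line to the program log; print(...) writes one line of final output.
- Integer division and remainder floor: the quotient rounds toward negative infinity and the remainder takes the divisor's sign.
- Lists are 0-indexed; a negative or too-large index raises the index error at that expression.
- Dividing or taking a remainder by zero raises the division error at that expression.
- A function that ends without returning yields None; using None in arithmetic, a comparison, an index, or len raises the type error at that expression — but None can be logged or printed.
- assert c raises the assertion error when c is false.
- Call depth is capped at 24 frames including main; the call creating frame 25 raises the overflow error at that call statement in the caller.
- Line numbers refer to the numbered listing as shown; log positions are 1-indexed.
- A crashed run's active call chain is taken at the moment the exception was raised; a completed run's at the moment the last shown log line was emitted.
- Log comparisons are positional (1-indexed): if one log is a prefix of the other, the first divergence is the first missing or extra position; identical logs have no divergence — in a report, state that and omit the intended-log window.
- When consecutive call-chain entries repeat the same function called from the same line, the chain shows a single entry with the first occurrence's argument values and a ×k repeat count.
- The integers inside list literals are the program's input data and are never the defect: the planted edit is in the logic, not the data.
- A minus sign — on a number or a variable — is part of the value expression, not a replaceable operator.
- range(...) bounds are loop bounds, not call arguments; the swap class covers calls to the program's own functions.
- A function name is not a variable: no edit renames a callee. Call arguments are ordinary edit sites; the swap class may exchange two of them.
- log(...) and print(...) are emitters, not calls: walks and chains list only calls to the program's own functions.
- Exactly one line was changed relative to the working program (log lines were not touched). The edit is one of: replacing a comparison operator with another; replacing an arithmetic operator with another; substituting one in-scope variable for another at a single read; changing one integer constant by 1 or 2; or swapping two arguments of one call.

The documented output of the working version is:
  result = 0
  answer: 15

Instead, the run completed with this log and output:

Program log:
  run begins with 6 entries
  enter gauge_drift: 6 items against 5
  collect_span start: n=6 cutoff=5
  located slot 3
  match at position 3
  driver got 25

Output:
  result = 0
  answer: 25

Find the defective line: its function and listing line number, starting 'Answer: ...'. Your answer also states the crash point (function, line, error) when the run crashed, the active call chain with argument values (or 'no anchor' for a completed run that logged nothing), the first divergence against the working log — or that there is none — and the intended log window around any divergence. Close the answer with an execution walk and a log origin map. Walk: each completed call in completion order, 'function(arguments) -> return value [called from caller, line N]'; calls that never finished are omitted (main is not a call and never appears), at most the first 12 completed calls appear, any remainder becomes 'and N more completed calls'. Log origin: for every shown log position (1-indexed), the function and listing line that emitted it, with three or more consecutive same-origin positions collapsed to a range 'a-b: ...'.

Answer: the defect is in gauge_drift at line 13.
The tell: Position 6 is the first bad log line: 'driver got 25' should read 'driver got 15'.
Call chain: main.
First divergence: position 6 — shown 'driver got 25', intended 'driver got 15'.
Intended log window:
  4: located slot 3
  5: match at position 3
  6: driver got 15
Execution walk:
  collect_span([1, 7, 12, 5, 11, 10], 5) -> 3  [called from gauge_drift, line 10]
  gauge_drift([1, 7, 12, 5, 11, 10], 5) -> 25  [called from main, line 24]
  screen_input(25, 5) -> 0  [called from main, line 26]
Log origin:
  1: logged in main at line 23
  2: logged in gauge_drift at line 9
  3: logged in collect_span at line 2
  4: logged in collect_span at line 5
  5: logged in gauge_drift at line 11
  6: logged in main at line 25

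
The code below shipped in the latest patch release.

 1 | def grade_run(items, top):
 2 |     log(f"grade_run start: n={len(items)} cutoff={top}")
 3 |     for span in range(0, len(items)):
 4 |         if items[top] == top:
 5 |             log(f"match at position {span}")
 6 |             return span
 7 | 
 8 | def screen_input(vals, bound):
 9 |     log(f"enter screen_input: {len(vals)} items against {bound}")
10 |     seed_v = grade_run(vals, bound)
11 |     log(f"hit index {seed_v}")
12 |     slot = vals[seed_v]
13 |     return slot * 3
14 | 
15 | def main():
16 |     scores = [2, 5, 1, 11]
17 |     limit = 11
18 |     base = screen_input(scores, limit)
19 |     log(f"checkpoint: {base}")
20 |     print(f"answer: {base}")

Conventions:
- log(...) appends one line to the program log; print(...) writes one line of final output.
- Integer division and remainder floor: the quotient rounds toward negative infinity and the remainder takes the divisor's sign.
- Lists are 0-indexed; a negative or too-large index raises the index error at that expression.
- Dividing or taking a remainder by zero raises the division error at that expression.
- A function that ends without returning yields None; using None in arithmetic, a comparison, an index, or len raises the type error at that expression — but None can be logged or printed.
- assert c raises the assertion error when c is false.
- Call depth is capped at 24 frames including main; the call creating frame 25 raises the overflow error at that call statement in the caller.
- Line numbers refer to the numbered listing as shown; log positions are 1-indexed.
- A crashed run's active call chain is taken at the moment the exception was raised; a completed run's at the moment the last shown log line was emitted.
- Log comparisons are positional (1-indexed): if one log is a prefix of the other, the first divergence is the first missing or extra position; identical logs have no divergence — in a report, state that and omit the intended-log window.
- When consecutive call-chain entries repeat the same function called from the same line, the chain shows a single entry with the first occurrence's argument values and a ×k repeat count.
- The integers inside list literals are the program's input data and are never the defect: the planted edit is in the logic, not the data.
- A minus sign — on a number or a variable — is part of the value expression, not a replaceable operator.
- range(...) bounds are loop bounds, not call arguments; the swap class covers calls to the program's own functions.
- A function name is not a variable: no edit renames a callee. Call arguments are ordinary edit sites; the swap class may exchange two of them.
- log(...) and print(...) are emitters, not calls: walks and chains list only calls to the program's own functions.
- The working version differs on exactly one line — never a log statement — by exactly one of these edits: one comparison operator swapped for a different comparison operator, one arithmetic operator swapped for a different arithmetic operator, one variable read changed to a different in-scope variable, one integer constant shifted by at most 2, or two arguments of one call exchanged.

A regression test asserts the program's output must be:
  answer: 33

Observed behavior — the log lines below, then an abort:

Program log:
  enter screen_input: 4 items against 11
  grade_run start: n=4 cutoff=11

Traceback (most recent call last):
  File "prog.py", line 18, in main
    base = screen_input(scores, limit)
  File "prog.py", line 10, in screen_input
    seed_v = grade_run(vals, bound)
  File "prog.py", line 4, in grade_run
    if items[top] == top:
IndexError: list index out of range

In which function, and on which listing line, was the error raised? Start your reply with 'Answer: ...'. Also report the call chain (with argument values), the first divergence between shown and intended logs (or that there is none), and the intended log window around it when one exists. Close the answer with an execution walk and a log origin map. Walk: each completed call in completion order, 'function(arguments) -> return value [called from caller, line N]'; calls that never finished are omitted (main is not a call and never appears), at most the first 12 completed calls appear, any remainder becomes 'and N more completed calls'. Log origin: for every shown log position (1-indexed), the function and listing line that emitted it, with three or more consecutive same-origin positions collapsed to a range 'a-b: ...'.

Answer: the error was raised in grade_run, line 4.
Key fact: Only 2 log lines were emitted before the run died; the intended continuation was 'match at position 3'.
Call chain: main -> screen_input([2, 5, 1, 11], 11) (called at line 18) -> grade_run([2, 5, 1, 11], 11) (called at line 10).
First divergence: position 3 — after 2 matching lines the faulty run goes silent; intended next line 'match at position 3'.
Intended log window:
  1: enter screen_input: 4 items against 11
  2: grade_run start: n=4 cutoff=11
  3: match at position 3
  4: hit index 3
Execution walk:
  (no call completed)
Log line origins:
  1: emitted by screen_input (line 9)
  2: emitted by grade_run (line 2)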